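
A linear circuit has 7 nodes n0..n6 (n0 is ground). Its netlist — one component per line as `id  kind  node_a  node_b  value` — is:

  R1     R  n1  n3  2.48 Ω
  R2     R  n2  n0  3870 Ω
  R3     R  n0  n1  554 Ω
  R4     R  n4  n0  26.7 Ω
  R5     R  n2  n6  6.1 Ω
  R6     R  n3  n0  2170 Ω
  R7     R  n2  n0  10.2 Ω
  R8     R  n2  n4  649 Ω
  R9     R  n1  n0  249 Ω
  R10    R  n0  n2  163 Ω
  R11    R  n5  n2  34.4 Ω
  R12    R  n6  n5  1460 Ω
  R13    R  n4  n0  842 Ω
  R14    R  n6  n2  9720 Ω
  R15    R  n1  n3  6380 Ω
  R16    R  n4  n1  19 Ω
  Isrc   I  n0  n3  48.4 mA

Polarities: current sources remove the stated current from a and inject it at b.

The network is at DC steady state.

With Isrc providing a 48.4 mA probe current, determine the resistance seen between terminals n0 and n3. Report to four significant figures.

Apply KCL at each of the 6 non-ground nodes and solve the resulting linear system.
Node n1: branches {R1, R3, R9, R15, R16} → V_1 = 1.664
Node n2: branches {R2, R5, R7, R8, R10, R11, R14} → V_2 = 0.01372
Node n3: branches {R1, R6, R15, Isrc} → V_3 = 1.782
Node n4: branches {R4, R8, R13, R16} → V_4 = 0.9436
Node n5: branches {R11, R12} → V_5 = 0.01372
Node n6: branches {R5, R12, R14} → V_6 = 0.01372

R_eq = 36.81 Ω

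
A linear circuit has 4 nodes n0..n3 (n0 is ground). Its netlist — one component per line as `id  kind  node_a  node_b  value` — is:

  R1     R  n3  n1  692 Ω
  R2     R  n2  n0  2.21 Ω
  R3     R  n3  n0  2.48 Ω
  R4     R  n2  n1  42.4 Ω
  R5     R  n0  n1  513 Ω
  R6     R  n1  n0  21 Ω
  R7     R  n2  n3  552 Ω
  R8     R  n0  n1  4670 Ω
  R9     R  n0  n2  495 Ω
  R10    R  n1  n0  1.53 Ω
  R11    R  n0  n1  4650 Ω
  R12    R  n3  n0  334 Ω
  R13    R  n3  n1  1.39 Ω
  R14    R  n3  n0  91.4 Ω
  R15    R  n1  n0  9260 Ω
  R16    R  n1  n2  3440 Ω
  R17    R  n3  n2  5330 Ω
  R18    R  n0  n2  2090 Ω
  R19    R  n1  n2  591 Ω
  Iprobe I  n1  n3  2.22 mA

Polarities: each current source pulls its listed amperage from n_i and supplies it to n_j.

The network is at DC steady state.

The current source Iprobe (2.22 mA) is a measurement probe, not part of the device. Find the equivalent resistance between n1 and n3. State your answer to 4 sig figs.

MNA unknowns: 3 node voltages V₁..V_3
R1: Y=0.001445 on G[3,1]
R2: Y=0.4525 on G[2,0]
R3: Y=0.4032 on G[3,0]
R4: Y=0.02358 on G[2,1]
R5: Y=0.001949 on G[0,1]
R6: Y=0.04762 on G[1,0]
R7: Y=0.001812 on G[2,3]
R8: Y=0.0002141 on G[0,1]
R9: Y=0.002020 on G[0,2]
R10: Y=0.6536 on G[1,0]
R11: Y=0.0002151 on G[0,1]
R12: Y=0.002994 on G[3,0]
R13: Y=0.7194 on G[3,1]
R14: Y=0.01094 on G[3,0]
R15: Y=0.0001080 on G[1,0]
R16: Y=0.0002907 on G[1,2]
R17: Y=0.0001876 on G[3,2]
R18: Y=0.0004785 on G[0,2]
R19: Y=0.001692 on G[1,2]
Iprobe: z[1]−=0.00222, z[3]+=0.00222
solve → V1=-0.0008219, V2=-3.763e-05, V3=0.001428

R_eq = 1.013 Ω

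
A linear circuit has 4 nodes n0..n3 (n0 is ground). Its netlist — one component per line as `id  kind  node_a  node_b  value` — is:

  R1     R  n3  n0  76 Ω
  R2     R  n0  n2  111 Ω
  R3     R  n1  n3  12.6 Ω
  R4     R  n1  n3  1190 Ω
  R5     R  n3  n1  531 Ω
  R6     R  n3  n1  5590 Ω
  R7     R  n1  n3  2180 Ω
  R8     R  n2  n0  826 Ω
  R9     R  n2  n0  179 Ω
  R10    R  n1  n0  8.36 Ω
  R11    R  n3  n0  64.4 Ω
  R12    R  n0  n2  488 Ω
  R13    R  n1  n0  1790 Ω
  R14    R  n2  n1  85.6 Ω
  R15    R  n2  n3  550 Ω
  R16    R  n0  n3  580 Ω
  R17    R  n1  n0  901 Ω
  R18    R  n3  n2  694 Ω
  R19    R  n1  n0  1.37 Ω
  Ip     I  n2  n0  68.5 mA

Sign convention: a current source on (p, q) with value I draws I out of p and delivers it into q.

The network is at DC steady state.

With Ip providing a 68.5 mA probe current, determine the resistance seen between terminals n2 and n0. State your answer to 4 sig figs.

MNA unknowns: 3 node voltages V₁..V_3
R1: Y=0.01316 on G[3,0]
R2: Y=0.009009 on G[0,2]
R3: Y=0.07937 on G[1,3]
R4: Y=0.0008403 on G[1,3]
R5: Y=0.001883 on G[3,1]
R6: Y=0.0001789 on G[3,1]
R7: Y=0.0004587 on G[1,3]
R8: Y=0.001211 on G[2,0]
R9: Y=0.005587 on G[2,0]
R10: Y=0.1196 on G[1,0]
R11: Y=0.01553 on G[3,0]
R12: Y=0.002049 on G[0,2]
R13: Y=0.0005587 on G[1,0]
R14: Y=0.01168 on G[2,1]
R15: Y=0.001818 on G[2,3]
R16: Y=0.001724 on G[0,3]
R17: Y=0.001110 on G[1,0]
R18: Y=0.001441 on G[3,2]
R19: Y=0.7299 on G[1,0]
Ip: z[2]−=0.0685, z[0]+=0.0685
solve → V1=-0.03329, V2=-2.109, V3=-0.08270

R_eq = 30.78 Ω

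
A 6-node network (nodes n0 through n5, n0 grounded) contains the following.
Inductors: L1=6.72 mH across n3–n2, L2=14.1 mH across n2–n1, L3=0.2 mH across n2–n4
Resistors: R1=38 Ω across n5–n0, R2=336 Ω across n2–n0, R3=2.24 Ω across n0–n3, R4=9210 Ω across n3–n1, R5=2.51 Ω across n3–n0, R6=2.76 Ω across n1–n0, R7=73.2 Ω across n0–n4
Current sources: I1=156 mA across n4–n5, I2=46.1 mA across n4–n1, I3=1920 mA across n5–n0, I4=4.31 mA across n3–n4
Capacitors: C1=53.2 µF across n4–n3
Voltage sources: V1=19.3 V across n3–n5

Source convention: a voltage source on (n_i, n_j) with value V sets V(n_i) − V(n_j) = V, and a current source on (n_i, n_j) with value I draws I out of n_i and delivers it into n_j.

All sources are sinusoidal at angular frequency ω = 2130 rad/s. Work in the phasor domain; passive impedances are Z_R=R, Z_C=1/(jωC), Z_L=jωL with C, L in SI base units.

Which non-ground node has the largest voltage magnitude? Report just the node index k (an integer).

5

MNA unknowns: 5 node voltages V₁..V_5 plus 1 source current (V1)
L1: Y=0.000-0.06986j on G[3,2]
L2: Y=0.000-0.03330j on G[2,1]
R1: Y=0.02632+0.000j on G[5,0]
I1: z[4]−=0.156, z[5]+=0.156
R2: Y=0.002976+0.000j on G[2,0]
L3: Y=0.000-2.347j on G[2,4]
R3: Y=0.4464+0.000j on G[0,3]
R4: Y=0.0001086+0.000j on G[3,1]
I2: z[4]−=0.0461, z[1]+=0.0461
I3: z[5]−=1.92, z[0]+=1.92
C1: Y=0.000+0.1133j on G[4,3]
R5: Y=0.3984+0.000j on G[3,0]
I4: z[3]−=0.00431, z[4]+=0.00431
R6: Y=0.3623+0.000j on G[1,0]
R7: Y=0.01366+0.000j on G[0,4]
V1: row V3−V5=19.3, i_V1 at 3,5
solve → V1=0.2421+0.7197j, V2=-7.593+1.976j, V3=-1.572-0.3383j, V4=-7.886+2.053j, V5=-20.87-0.3383j
aux → i_V1=1.215-0.008902j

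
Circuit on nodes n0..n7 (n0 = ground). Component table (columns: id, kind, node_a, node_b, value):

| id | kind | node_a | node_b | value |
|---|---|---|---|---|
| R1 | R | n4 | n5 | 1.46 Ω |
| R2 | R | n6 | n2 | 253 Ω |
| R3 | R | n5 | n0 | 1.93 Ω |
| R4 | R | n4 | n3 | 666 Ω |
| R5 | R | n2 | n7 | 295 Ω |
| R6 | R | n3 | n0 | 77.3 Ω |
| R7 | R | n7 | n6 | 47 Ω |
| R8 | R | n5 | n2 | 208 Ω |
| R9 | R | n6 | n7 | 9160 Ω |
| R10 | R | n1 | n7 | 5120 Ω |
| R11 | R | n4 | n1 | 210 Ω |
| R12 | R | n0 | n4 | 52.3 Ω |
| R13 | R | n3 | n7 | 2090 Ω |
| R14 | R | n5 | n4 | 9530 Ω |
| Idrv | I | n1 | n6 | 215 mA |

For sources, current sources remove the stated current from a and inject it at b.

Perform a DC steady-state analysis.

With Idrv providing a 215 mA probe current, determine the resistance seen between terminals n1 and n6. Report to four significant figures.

Element admittances at DC:
  Y(R1) = 0.6849 S between n4,n5
  Y(R2) = 0.003953 S between n6,n2
  Y(R3) = 0.5181 S between n5,n0
  Y(R4) = 0.001502 S between n4,n3
  Y(R5) = 0.003390 S between n2,n7
  Y(R6) = 0.01294 S between n3,n0
  Y(R7) = 0.02128 S between n7,n6
  Y(R8) = 0.004808 S between n5,n2
  Y(R9) = 0.0001092 S between n6,n7
  Y(R10) = 0.0001953 S between n1,n7
  Y(R11) = 0.004762 S between n4,n1
  Y(R12) = 0.01912 S between n0,n4
  Y(R13) = 0.0004785 S between n3,n7
  Y(R14) = 0.0001049 S between n5,n4
  Idrv: injects 0.215 A into n6 (from n1)
Assemble and solve the 7×7 MNA system:
  V(n1)=-41.47  V(n2)=35.37  V(n3)=1.756  V(n4)=-0.3057  V(n5)=-0.03256  V(n6)=61.01  V(n7)=55.69

R_eq = 476.6 Ω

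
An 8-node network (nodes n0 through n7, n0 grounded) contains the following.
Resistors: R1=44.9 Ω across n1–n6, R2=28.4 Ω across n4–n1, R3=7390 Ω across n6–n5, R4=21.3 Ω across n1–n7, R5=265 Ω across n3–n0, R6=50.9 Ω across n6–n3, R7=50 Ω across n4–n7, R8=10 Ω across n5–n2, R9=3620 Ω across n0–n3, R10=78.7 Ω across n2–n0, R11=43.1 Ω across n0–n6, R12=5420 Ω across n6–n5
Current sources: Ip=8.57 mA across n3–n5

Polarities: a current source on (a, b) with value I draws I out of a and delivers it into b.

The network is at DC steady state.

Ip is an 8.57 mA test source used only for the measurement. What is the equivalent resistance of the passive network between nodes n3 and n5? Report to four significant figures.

Element admittances at DC:
  Y(R1) = 0.02227 S between n1,n6
  Y(R2) = 0.03521 S between n4,n1
  Y(R3) = 0.0001353 S between n6,n5
  Y(R4) = 0.04695 S between n1,n7
  Y(R5) = 0.003774 S between n3,n0
  Y(R6) = 0.01965 S between n6,n3
  Y(R7) = 0.02000 S between n4,n7
  Y(R8) = 0.1000 S between n5,n2
  Y(R9) = 0.0002762 S between n0,n3
  Y(R10) = 0.01271 S between n2,n0
  Y(R11) = 0.02320 S between n0,n6
  Y(R12) = 0.0001845 S between n6,n5
  Ip: injects 0.00857 A into n5 (from n3)
Assemble and solve the 7×7 MNA system:
  V(n1)=-0.2556  V(n2)=0.6496  V(n3)=-0.5736  V(n4)=-0.2556  V(n5)=0.7321  V(n6)=-0.2556  V(n7)=-0.2556

R_eq = 152.4 Ω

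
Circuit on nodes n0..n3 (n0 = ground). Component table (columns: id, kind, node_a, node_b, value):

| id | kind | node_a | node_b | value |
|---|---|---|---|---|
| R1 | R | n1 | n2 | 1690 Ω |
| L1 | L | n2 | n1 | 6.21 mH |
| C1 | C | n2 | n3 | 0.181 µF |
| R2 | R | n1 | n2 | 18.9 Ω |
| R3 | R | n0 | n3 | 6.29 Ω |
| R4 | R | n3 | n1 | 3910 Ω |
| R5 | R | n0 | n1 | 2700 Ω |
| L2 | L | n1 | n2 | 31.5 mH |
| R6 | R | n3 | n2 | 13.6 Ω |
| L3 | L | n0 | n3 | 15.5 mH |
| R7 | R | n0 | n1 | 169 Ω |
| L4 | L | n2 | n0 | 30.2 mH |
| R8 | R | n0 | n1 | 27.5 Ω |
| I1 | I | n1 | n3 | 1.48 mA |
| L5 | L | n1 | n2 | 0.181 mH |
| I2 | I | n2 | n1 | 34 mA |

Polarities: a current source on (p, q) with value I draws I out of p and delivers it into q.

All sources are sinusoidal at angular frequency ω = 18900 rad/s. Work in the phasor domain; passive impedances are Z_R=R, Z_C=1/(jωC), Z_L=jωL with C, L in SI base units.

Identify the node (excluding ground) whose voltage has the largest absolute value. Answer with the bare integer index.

1

Apply KCL at each of the 3 non-ground nodes and solve the resulting linear system.
Node n1: branches {R1, L1, R2, R4, R5, L2, R7, R8, I1, L5, I2} → V_1 = 0.003422+0.05542j
Node n2: branches {R1, L1, C1, R2, L2, R6, L4, L5, I2} → V_2 = -0.02256-0.04700j
Node n3: branches {C1, R3, R4, R6, L3, I1} → V_3 = -7.540e-05-0.01512j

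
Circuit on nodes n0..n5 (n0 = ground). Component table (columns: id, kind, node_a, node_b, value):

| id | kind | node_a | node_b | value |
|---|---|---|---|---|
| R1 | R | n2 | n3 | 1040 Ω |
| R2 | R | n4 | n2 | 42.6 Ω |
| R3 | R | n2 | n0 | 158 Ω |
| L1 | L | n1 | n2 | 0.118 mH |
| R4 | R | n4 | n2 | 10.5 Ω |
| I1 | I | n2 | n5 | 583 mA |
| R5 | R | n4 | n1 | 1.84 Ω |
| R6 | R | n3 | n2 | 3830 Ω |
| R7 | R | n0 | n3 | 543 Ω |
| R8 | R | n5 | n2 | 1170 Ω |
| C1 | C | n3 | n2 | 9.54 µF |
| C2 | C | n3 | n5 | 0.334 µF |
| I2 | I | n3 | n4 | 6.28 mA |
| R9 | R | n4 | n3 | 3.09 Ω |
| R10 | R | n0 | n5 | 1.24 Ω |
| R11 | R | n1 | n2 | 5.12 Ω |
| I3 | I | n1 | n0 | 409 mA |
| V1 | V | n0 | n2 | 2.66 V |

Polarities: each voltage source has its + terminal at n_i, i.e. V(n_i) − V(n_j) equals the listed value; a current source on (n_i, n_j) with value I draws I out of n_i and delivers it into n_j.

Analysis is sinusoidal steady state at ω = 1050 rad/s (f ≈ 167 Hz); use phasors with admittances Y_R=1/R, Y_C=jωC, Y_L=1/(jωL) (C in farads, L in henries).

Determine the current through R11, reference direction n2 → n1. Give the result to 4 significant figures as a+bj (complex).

Apply KCL at each of the 5 non-ground nodes and solve the resulting linear system.
Node n1: branches {L1, R5, R11, I3} → V_1 = -2.662-0.05014j
Node n2: branches {R1, R2, R3, L1, R4, I1, R6, R8, C1, R11, V1} → V_2 = -2.660+0.000j
Node n3: branches {R1, R6, R7, C1, C2, I2, R9} → V_3 = -2.660-0.03520j
Node n4: branches {R2, R4, R5, I2, R9} → V_4 = -2.655-0.03920j
Node n5: branches {I1, R8, C2, R10} → V_5 = 0.7194-0.001468j
Source currents: i(V1)=0.9674-0.001249j

0.0003809+0.009794j A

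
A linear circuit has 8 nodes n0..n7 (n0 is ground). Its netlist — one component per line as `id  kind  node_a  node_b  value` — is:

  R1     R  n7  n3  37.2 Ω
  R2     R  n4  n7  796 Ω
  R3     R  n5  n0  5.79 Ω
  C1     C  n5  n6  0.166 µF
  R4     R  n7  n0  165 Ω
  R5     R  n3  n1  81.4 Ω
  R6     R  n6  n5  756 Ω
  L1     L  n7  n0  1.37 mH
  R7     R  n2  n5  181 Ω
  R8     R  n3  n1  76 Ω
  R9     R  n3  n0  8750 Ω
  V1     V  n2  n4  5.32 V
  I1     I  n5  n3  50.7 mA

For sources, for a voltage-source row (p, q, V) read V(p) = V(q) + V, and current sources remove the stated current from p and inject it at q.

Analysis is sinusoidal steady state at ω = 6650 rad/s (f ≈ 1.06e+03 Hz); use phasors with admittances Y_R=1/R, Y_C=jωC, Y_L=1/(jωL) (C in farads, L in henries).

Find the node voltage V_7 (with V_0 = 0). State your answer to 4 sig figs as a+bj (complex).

0.02661+0.4062j V

Apply KCL at each of the 7 non-ground nodes and solve the resulting linear system.
Node n1: branches {R5, R8} → V_1 = 1.905+0.4044j
Node n2: branches {R7, V1} → V_2 = 0.7784+0.07720j
Node n3: branches {R1, R5, R8, R9, I1} → V_3 = 1.905+0.4044j
Node n4: branches {R2, V1} → V_4 = -4.542+0.07720j
Node n5: branches {R3, C1, R6, R7, I1} → V_5 = -0.2603+0.002393j
Node n6: branches {C1, R6} → V_6 = -0.2603+0.002393j
Node n7: branches {R1, R2, R4, L1} → V_7 = 0.02661+0.4062j
Source currents: i(V1)=-0.005739-0.0004133j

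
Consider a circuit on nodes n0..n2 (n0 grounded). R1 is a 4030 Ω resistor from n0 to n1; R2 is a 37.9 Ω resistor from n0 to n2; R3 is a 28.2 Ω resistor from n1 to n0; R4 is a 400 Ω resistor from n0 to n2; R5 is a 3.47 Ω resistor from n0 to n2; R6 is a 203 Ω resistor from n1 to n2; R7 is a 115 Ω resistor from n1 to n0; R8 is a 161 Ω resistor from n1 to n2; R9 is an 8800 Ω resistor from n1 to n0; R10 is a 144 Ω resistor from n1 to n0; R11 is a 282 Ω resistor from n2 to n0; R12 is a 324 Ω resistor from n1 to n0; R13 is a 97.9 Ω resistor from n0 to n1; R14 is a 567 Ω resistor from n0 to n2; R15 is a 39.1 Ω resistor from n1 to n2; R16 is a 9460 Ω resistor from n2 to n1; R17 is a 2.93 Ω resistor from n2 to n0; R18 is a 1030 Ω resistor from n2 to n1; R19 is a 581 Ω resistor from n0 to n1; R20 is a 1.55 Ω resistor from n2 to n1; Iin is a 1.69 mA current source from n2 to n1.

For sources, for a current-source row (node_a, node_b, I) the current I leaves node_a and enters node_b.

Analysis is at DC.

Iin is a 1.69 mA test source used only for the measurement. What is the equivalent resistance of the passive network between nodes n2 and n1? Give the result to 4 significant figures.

Element admittances at DC:
  Y(R1) = 0.0002481 S between n0,n1
  Y(R2) = 0.02639 S between n0,n2
  Y(R3) = 0.03546 S between n1,n0
  Y(R4) = 0.002500 S between n0,n2
  Y(R5) = 0.2882 S between n0,n2
  Y(R6) = 0.004926 S between n1,n2
  Y(R7) = 0.008696 S between n1,n0
  Y(R8) = 0.006211 S between n1,n2
  Y(R9) = 0.0001136 S between n1,n0
  Y(R10) = 0.006944 S between n1,n0
  Y(R11) = 0.003546 S between n2,n0
  Y(R12) = 0.003086 S between n1,n0
  Y(R13) = 0.01021 S between n0,n1
  Y(R14) = 0.001764 S between n0,n2
  Y(R15) = 0.02558 S between n1,n2
  Y(R16) = 0.0001057 S between n2,n1
  Y(R17) = 0.3413 S between n2,n0
  Y(R18) = 0.0009709 S between n2,n1
  Y(R19) = 0.001721 S between n0,n1
  Y(R20) = 0.6452 S between n2,n1
  Iin: injects 0.00169 A into n1 (from n2)
Assemble and solve the 2×2 MNA system:
  V(n1)=0.002066  V(n2)=-0.0002070

R_eq = 1.345 Ω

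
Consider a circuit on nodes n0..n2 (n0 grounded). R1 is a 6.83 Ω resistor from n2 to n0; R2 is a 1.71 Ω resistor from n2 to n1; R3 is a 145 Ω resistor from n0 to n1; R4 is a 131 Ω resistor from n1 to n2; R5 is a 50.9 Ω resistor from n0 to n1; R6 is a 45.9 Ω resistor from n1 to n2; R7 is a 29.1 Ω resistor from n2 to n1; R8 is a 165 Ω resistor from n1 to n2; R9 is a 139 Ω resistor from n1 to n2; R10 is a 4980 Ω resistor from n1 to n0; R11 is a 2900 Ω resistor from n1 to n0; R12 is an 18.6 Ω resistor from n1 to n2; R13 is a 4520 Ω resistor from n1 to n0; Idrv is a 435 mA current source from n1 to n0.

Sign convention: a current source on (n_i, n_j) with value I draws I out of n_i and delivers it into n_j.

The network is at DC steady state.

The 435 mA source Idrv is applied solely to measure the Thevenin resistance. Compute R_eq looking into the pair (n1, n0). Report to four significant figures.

Element admittances at DC:
  Y(R1) = 0.1464 S between n2,n0
  Y(R2) = 0.5848 S between n2,n1
  Y(R3) = 0.006897 S between n0,n1
  Y(R4) = 0.007634 S between n1,n2
  Y(R5) = 0.01965 S between n0,n1
  Y(R6) = 0.02179 S between n1,n2
  Y(R7) = 0.03436 S between n2,n1
  Y(R8) = 0.006061 S between n1,n2
  Y(R9) = 0.007194 S between n1,n2
  Y(R10) = 0.0002008 S between n1,n0
  Y(R11) = 0.0003448 S between n1,n0
  Y(R12) = 0.05376 S between n1,n2
  Y(R13) = 0.0002212 S between n1,n0
  Idrv: injects 0.435 A into n0 (from n1)
Assemble and solve the 2×2 MNA system:
  V(n1)=-2.922  V(n2)=-2.426

R_eq = 6.718 Ω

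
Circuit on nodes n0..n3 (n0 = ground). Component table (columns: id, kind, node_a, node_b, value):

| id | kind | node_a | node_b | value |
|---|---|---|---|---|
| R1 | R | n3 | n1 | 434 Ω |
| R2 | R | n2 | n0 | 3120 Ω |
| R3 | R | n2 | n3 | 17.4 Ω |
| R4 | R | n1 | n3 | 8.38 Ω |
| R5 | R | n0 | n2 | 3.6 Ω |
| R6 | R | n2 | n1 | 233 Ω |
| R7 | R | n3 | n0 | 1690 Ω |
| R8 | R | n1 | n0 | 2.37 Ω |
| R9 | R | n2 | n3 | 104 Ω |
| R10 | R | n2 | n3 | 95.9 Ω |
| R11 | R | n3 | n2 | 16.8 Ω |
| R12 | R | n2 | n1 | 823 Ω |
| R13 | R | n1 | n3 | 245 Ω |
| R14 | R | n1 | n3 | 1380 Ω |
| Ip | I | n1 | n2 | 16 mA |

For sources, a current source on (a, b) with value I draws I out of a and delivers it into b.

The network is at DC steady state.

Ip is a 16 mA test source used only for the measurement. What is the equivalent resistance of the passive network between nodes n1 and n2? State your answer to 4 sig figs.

R_eq = 4.186 Ω

MNA unknowns: 3 node voltages V₁..V_3
R1: Y=0.002304 on G[3,1]
R2: Y=0.0003205 on G[2,0]
R3: Y=0.05747 on G[2,3]
R4: Y=0.1193 on G[1,3]
R5: Y=0.2778 on G[0,2]
R6: Y=0.004292 on G[2,1]
R7: Y=0.0005917 on G[3,0]
R8: Y=0.4219 on G[1,0]
R9: Y=0.009615 on G[2,3]
R10: Y=0.01043 on G[2,3]
R11: Y=0.05952 on G[3,2]
R12: Y=0.001215 on G[2,1]
R13: Y=0.004082 on G[1,3]
R14: Y=0.0007246 on G[1,3]
Ip: z[1]−=0.016, z[2]+=0.016
solve → V1=-0.02661, V2=0.04036, V3=0.008202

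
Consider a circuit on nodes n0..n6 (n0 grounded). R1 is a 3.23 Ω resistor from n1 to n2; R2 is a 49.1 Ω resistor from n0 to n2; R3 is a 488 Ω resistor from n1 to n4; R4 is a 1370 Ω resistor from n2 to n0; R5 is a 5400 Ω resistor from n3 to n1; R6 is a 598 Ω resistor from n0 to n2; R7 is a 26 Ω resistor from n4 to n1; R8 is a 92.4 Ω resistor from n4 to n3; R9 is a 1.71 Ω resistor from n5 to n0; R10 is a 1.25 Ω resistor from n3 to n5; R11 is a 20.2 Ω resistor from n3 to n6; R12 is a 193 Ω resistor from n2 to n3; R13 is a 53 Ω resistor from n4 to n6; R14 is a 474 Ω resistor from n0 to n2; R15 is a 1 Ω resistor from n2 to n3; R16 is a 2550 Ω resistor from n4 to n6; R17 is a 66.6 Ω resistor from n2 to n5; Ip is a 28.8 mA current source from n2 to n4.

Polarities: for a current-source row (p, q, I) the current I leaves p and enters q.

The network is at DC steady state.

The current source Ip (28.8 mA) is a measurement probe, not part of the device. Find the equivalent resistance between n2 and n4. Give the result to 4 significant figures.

MNA unknowns: 6 node voltages V₁..V_6
R1: Y=0.3096 on G[1,2]
R2: Y=0.02037 on G[0,2]
R3: Y=0.002049 on G[1,4]
R4: Y=0.0007299 on G[2,0]
R5: Y=0.0001852 on G[3,1]
R6: Y=0.001672 on G[0,2]
R7: Y=0.03846 on G[4,1]
R8: Y=0.01082 on G[4,3]
R9: Y=0.5848 on G[5,0]
R10: Y=0.8000 on G[3,5]
R11: Y=0.04950 on G[3,6]
R12: Y=0.005181 on G[2,3]
R13: Y=0.01887 on G[4,6]
R14: Y=0.002110 on G[0,2]
R15: Y=1.000 on G[2,3]
R16: Y=0.0003922 on G[4,6]
R17: Y=0.01502 on G[2,5]
Ip: z[2]−=0.0288, z[4]+=0.0288
solve → V1=0.04539, V2=-0.01018, V3=0.0009485, V4=0.4703, V5=0.0004329, V6=0.1324

R_eq = 16.68 Ω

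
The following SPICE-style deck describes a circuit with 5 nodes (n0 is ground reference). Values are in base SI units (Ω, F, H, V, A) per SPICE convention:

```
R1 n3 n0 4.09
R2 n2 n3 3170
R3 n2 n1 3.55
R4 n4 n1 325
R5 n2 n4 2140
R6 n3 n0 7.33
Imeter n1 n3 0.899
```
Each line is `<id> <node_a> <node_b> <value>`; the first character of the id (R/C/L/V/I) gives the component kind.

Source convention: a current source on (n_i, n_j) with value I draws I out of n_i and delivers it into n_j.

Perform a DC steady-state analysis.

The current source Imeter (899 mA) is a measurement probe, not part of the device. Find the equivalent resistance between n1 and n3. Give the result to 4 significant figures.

MNA unknowns: 4 node voltages V₁..V_4
R1: Y=0.2445 on G[3,0]
R2: Y=0.0003155 on G[2,3]
R3: Y=0.2817 on G[2,1]
R4: Y=0.003077 on G[4,1]
R5: Y=0.0004673 on G[2,4]
R6: Y=0.1364 on G[3,0]
Imeter: z[1]−=0.899, z[3]+=0.899
solve → V1=-2853, V2=-2850, V3=0.000, V4=-2853

R_eq = 3174. Ω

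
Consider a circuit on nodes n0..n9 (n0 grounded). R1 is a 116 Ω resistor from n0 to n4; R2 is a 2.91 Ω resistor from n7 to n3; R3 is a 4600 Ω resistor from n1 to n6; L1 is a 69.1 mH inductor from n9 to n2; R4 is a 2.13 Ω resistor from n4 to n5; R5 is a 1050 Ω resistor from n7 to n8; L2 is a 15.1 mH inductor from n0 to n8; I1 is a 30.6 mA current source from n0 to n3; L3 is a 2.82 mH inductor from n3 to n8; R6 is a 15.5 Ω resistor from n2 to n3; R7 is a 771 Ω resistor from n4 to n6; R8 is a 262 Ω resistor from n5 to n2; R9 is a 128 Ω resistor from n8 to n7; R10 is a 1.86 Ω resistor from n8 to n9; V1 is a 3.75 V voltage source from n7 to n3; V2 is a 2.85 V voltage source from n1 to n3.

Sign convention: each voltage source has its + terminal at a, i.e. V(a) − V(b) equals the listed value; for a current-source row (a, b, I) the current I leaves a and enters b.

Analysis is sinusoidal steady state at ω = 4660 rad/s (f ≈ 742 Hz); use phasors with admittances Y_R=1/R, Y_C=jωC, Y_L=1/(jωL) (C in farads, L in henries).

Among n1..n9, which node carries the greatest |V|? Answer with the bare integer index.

MNA unknowns: 9 node voltages V₁..V_9 plus 2 source currents (V1, V2)
R1: Y=0.008621+0.000j on G[0,4]
R2: Y=0.3436+0.000j on G[7,3]
R3: Y=0.0002174+0.000j on G[1,6]
L1: Y=0.000-0.003106j on G[9,2]
R4: Y=0.4695+0.000j on G[4,5]
R5: Y=0.0009524+0.000j on G[7,8]
L2: Y=0.000-0.01421j on G[0,8]
I1: z[0]−=0.0306, z[3]+=0.0306
L3: Y=0.000-0.07610j on G[3,8]
R6: Y=0.06452+0.000j on G[2,3]
R7: Y=0.001297+0.000j on G[4,6]
R8: Y=0.003817+0.000j on G[5,2]
R9: Y=0.007812+0.000j on G[8,7]
R10: Y=0.5376+0.000j on G[8,9]
V1: row V7−V3=3.75, i_V1 at 7,3
V2: row V1−V3=2.85, i_V2 at 1,3
solve → V1=3.279+1.996j, V2=0.4206+1.921j, V3=0.4289+1.996j, V4=0.1749+0.6071j, V5=0.1769+0.6177j, V6=0.6205+0.8064j, V7=4.179+1.996j, V8=0.3682+2.047j, V9=0.3675+2.047j
aux → i_V1=-1.322+0.0004512j, i_V2=-0.0005779-0.0002585j

7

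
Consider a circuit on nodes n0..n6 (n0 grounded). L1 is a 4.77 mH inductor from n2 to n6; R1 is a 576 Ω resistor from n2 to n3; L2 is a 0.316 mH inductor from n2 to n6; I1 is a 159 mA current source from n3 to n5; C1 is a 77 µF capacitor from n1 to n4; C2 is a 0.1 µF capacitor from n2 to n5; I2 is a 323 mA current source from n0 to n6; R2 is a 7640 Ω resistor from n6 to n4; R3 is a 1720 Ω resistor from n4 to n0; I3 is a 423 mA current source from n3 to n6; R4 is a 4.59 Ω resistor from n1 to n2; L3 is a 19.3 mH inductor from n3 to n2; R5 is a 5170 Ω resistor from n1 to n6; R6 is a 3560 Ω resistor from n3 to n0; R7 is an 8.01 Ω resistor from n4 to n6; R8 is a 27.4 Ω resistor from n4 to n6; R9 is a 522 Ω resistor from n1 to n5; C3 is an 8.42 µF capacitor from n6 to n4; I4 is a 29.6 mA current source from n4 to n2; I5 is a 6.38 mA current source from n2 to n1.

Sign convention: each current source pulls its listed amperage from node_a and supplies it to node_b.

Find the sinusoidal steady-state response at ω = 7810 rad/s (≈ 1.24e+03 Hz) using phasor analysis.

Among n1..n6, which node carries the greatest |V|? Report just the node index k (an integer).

Element admittances at ω=7810 rad/s:
  Y(L1) = 0.000-0.02684j S between n2,n6
  Y(R1) = 0.001736+0.000j S between n2,n3
  Y(L2) = 0.000-0.4052j S between n2,n6
  I1: injects 0.159 A into n5 (from n3)
  Y(C1) = 0.000+0.6014j S between n1,n4
  Y(C2) = 0.000+0.0007810j S between n2,n5
  I2: injects 0.323 A into n6 (from n0)
  Y(R2) = 0.0001309+0.000j S between n6,n4
  Y(R3) = 0.0005814+0.000j S between n4,n0
  I3: injects 0.423 A into n6 (from n3)
  Y(R4) = 0.2179+0.000j S between n1,n2
  Y(L3) = 0.000-0.006634j S between n3,n2
  Y(R5) = 0.0001934+0.000j S between n1,n6
  Y(R6) = 0.0002809+0.000j S between n3,n0
  Y(R7) = 0.1248+0.000j S between n4,n6
  Y(R8) = 0.03650+0.000j S between n4,n6
  Y(R9) = 0.001916+0.000j S between n1,n5
  Y(C3) = 0.000+0.06576j S between n6,n4
  I4: injects 0.0296 A into n2 (from n4)
  I5: injects 0.00638 A into n1 (from n2)
Assemble and solve the 6×6 MNA system:
  V(n1)=383.3+31.01j  V(n2)=383.7+30.57j  V(n3)=356.0-64.97j  V(n4)=383.6+31.39j  V(n5)=454.7+2.067j  V(n6)=384.1+32.23j

5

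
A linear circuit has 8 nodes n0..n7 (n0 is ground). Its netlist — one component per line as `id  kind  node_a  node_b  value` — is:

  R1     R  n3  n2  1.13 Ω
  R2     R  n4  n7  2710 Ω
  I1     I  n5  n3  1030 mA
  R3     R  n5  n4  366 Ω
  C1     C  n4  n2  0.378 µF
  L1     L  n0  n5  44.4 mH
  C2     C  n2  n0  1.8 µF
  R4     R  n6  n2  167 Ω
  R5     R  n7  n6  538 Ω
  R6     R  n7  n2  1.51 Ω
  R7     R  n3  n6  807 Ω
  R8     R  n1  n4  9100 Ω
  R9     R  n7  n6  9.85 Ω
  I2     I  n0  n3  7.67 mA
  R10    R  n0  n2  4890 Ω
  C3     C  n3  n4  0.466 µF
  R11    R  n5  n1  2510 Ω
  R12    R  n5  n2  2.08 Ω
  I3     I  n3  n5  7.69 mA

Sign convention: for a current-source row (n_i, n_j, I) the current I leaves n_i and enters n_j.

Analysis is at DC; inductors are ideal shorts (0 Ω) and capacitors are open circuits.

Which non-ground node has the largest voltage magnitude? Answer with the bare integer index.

3

Element admittances at DC:
  Y(R1) = 0.8850 S between n3,n2
  Y(R2) = 0.0003690 S between n4,n7
  I1: injects 1.03 A into n3 (from n5)
  Y(R3) = 0.002732 S between n5,n4
  Y(C1) = 0.000 S between n4,n2
  L1: short n0↔n5 (DC inductor)
  Y(C2) = 0.000 S between n2,n0
  Y(R4) = 0.005988 S between n6,n2
  Y(R5) = 0.001859 S between n7,n6
  Y(R6) = 0.6623 S between n7,n2
  Y(R7) = 0.001239 S between n3,n6
  Y(R8) = 0.0001099 S between n1,n4
  Y(R9) = 0.1015 S between n7,n6
  I2: injects 0.00767 A into n3 (from n0)
  Y(R10) = 0.0002045 S between n0,n2
  Y(C3) = 0.000 S between n3,n4
  Y(R11) = 0.0003984 S between n5,n1
  Y(R12) = 0.4808 S between n5,n2
  I3: injects 0.00769 A into n5 (from n3)
Assemble and solve the 8×8 MNA system:
  V(n1)=0.05359  V(n2)=2.140  V(n3)=3.302  V(n4)=0.2479  V(n5)=0.000  V(n6)=2.154  V(n7)=2.141
  i(L1)=-0.007232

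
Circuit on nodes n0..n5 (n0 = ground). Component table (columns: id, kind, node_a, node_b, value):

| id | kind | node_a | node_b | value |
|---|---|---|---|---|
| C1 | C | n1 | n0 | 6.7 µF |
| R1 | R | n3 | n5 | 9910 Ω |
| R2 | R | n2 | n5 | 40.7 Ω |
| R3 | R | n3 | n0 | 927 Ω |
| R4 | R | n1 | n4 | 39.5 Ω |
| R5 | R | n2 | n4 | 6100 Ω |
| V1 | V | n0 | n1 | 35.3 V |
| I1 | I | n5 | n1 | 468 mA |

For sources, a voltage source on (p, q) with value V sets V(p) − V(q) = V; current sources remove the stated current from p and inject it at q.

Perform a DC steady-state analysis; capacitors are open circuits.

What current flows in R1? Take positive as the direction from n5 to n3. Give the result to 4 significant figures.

-0.1720 A

MNA unknowns: 5 node voltages V₁..V_5 plus 1 source current (V1)
C1: Y=0.000 on G[1,0]
R1: Y=0.0001009 on G[3,5]
R2: Y=0.02457 on G[2,5]
R3: Y=0.001079 on G[3,0]
R4: Y=0.02532 on G[1,4]
R5: Y=0.0001639 on G[2,4]
V1: row V0−V1=35.3, i_V1 at 0,1
I1: z[5]−=0.468, z[1]+=0.468
solve → V1=-35.30, V2=-1852, V3=-159.5, V4=-46.99, V5=-1864
aux → i_V1=-0.1720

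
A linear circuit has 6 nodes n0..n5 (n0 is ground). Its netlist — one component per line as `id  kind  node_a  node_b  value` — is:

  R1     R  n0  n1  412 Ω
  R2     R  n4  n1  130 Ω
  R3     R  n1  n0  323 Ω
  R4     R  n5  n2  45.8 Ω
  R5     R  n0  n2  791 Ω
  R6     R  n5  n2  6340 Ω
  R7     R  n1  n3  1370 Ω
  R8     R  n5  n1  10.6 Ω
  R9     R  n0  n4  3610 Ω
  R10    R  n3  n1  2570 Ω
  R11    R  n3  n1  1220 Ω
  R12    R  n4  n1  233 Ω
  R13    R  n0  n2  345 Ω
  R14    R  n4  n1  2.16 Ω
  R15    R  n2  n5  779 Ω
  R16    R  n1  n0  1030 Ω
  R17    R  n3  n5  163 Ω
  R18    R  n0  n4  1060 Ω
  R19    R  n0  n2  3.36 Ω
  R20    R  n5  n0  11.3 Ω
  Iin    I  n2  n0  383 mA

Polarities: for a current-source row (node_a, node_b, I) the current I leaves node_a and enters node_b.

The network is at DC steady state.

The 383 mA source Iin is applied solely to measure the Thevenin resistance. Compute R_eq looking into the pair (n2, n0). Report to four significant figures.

MNA unknowns: 5 node voltages V₁..V_5
R1: Y=0.002427 on G[0,1]
R2: Y=0.007692 on G[4,1]
R3: Y=0.003096 on G[1,0]
R4: Y=0.02183 on G[5,2]
R5: Y=0.001264 on G[0,2]
R6: Y=0.0001577 on G[5,2]
R7: Y=0.0007299 on G[1,3]
R8: Y=0.09434 on G[5,1]
R9: Y=0.0002770 on G[0,4]
R10: Y=0.0003891 on G[3,1]
R11: Y=0.0008197 on G[3,1]
R12: Y=0.004292 on G[4,1]
R13: Y=0.002899 on G[0,2]
R14: Y=0.4630 on G[4,1]
R15: Y=0.001284 on G[2,5]
R16: Y=0.0009709 on G[1,0]
R17: Y=0.006135 on G[3,5]
R18: Y=0.0009434 on G[0,4]
R19: Y=0.2976 on G[0,2]
R20: Y=0.08850 on G[5,0]
Iin: z[2]−=0.383, z[0]+=0.383
solve → V1=-0.2165, V2=-1.195, V3=-0.2297, V4=-0.2159, V5=-0.2339

R_eq = 3.120 Ω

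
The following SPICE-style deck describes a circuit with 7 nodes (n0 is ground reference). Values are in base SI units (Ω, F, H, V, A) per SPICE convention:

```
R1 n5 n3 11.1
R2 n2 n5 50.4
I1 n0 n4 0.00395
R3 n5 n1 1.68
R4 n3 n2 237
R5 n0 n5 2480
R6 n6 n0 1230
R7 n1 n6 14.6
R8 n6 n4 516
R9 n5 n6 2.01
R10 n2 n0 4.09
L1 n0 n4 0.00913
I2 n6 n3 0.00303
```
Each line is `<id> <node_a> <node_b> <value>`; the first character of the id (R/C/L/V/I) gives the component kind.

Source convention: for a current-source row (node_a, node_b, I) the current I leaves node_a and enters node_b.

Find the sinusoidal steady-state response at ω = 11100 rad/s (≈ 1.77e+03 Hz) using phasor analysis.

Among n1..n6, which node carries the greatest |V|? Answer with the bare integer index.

4

MNA unknowns: 6 node voltages V₁..V_6
R1: Y=0.09009+0.000j on G[5,3]
R2: Y=0.01984+0.000j on G[2,5]
I1: z[0]−=0.00395, z[4]+=0.00395
R3: Y=0.5952+0.000j on G[5,1]
R4: Y=0.004219+0.000j on G[3,2]
R5: Y=0.0004032+0.000j on G[0,5]
R6: Y=0.0008130+0.000j on G[6,0]
R7: Y=0.06849+0.000j on G[1,6]
R8: Y=0.001938+0.000j on G[6,4]
R9: Y=0.4975+0.000j on G[5,6]
R10: Y=0.2445+0.000j on G[2,0]
L1: Y=0.000-0.009867j on G[0,4]
I2: z[6]−=0.00303, z[3]+=0.00303
solve → V1=0.0004999+0.03002j, V2=0.0005970+0.002659j, V3=0.03314+0.02868j, V4=0.06967+0.3858j, V5=0.001032+0.02989j, V6=-0.004127+0.03108j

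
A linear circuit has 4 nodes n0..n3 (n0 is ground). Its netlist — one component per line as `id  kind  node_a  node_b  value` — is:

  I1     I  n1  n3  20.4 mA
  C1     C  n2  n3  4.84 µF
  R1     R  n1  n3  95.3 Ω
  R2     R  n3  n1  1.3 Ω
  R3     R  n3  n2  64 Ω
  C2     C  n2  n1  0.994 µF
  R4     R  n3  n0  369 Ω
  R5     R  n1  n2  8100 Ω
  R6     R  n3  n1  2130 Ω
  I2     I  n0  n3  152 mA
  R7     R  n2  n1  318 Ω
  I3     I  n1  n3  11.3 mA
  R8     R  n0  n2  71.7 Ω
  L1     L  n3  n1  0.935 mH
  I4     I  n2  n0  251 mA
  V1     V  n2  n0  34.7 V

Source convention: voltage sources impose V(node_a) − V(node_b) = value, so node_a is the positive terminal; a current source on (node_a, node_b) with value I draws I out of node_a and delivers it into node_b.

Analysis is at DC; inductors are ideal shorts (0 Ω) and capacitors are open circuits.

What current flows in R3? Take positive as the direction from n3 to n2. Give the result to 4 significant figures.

0.04192 A

MNA unknowns: 3 node voltages V₁..V_3 plus 2 source currents (L1, V1)
I1: z[1]−=0.0204, z[3]+=0.0204
C1: Y=0.000 on G[2,3]
R1: Y=0.01049 on G[1,3]
R2: Y=0.7692 on G[3,1]
R3: Y=0.01562 on G[3,2]
C2: Y=0.000 on G[2,1]
R4: Y=0.002710 on G[3,0]
R5: Y=0.0001235 on G[1,2]
R6: Y=0.0004695 on G[3,1]
I2: z[0]−=0.152, z[3]+=0.152
R7: Y=0.003145 on G[2,1]
I3: z[1]−=0.0113, z[3]+=0.0113
R8: Y=0.01395 on G[0,2]
L1: row V3−V1=0, i_L1 at 3,1
I4: z[2]−=0.251, z[0]+=0.251
V1: row V2−V0=34.7, i_V1 at 2,0
solve → V1=37.38, V2=34.70, V3=37.38
aux → i_L1=0.04047, i_V1=-0.6843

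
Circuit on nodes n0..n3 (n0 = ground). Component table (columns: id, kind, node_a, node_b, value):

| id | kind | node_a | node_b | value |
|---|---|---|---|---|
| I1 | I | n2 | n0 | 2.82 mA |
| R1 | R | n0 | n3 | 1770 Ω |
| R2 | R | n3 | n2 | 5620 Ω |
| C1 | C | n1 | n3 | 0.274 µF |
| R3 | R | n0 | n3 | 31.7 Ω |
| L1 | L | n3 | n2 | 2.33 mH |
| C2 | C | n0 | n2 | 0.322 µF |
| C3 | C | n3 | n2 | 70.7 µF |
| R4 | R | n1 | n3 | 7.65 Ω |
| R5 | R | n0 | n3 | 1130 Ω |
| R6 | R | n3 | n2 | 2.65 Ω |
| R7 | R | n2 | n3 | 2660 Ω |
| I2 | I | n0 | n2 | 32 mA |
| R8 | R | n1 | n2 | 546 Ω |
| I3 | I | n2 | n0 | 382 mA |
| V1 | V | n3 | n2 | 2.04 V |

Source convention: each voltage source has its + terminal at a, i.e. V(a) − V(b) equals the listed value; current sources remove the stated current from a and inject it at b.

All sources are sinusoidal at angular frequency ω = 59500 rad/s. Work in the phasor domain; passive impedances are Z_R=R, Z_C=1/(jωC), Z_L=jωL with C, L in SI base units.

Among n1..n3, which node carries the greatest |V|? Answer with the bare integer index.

2

MNA unknowns: 3 node voltages V₁..V_3 plus 1 source current (V1)
I1: z[2]−=0.00282, z[0]+=0.00282
R1: Y=0.0005650+0.000j on G[0,3]
R2: Y=0.0001779+0.000j on G[3,2]
C1: Y=0.000+0.01630j on G[1,3]
R3: Y=0.03155+0.000j on G[0,3]
L1: Y=0.000-0.007213j on G[3,2]
C2: Y=0.000+0.01916j on G[0,2]
C3: Y=0.000+4.207j on G[3,2]
R4: Y=0.1307+0.000j on G[1,3]
R5: Y=0.0008850+0.000j on G[0,3]
R6: Y=0.3774+0.000j on G[3,2]
R7: Y=0.0003759+0.000j on G[2,3]
I2: z[0]−=0.032, z[2]+=0.032
R8: Y=0.001832+0.000j on G[1,2]
I3: z[2]−=0.382, z[0]+=0.382
V1: row V3−V2=2.04, i_V1 at 3,2
solve → V1=-7.510+5.533j, V2=-9.522+5.529j, V3=-7.482+5.529j
aux → i_V1=-0.5277-8.749j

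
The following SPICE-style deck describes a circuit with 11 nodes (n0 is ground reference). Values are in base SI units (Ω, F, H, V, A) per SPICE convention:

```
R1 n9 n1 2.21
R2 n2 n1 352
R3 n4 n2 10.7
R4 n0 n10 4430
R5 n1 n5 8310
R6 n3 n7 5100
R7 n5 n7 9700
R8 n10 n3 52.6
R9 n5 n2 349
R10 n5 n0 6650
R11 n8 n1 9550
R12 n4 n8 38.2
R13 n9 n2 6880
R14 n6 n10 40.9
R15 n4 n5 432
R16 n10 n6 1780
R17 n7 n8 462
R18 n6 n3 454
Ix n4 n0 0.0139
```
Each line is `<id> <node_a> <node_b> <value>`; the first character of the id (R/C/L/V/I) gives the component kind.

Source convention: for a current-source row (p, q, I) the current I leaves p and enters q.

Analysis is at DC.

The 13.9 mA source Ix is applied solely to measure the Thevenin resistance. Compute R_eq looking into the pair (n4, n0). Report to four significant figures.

R_eq = 4075. Ω

MNA unknowns: 10 node voltages V₁..V_10
R1: Y=0.4525 on G[9,1]
R2: Y=0.002841 on G[2,1]
R3: Y=0.09346 on G[4,2]
R4: Y=0.0002257 on G[0,10]
R5: Y=0.0001203 on G[1,5]
R6: Y=0.0001961 on G[3,7]
R7: Y=0.0001031 on G[5,7]
R8: Y=0.01901 on G[10,3]
R9: Y=0.002865 on G[5,2]
R10: Y=0.0001504 on G[5,0]
R11: Y=0.0001047 on G[8,1]
R12: Y=0.02618 on G[4,8]
R13: Y=0.0001453 on G[9,2]
R14: Y=0.02445 on G[6,10]
R15: Y=0.002315 on G[4,5]
R16: Y=0.0005618 on G[10,6]
R17: Y=0.002165 on G[7,8]
R18: Y=0.002203 on G[6,3]
Ix: z[4]−=0.0139, z[0]+=0.0139
solve → V1=-56.52, V2=-56.59, V3=-25.19, V4=-56.64, V5=-55.02, V6=-24.94, V7=-53.88, V8=-56.43, V9=-56.52, V10=-24.92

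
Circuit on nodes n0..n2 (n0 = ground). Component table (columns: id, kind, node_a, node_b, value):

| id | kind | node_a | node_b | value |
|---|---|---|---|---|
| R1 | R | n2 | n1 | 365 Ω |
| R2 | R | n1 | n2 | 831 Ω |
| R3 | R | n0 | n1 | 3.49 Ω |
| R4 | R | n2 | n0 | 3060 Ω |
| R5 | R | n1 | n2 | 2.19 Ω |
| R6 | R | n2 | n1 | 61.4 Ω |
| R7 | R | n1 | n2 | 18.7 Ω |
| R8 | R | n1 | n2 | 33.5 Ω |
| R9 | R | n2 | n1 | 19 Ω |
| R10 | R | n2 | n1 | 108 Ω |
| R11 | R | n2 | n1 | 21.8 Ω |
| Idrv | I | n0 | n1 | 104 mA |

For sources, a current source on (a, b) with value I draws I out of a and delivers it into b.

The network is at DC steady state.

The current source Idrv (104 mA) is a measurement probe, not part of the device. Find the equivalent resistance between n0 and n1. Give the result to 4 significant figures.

R_eq = 3.486 Ω

Element admittances at DC:
  Y(R1) = 0.002740 S between n2,n1
  Y(R2) = 0.001203 S between n1,n2
  Y(R3) = 0.2865 S between n0,n1
  Y(R4) = 0.0003268 S between n2,n0
  Y(R5) = 0.4566 S between n1,n2
  Y(R6) = 0.01629 S between n2,n1
  Y(R7) = 0.05348 S between n1,n2
  Y(R8) = 0.02985 S between n1,n2
  Y(R9) = 0.05263 S between n2,n1
  Y(R10) = 0.009259 S between n2,n1
  Y(R11) = 0.04587 S between n2,n1
  Idrv: injects 0.104 A into n1 (from n0)
Assemble and solve the 2×2 MNA system:
  V(n1)=0.3625  V(n2)=0.3624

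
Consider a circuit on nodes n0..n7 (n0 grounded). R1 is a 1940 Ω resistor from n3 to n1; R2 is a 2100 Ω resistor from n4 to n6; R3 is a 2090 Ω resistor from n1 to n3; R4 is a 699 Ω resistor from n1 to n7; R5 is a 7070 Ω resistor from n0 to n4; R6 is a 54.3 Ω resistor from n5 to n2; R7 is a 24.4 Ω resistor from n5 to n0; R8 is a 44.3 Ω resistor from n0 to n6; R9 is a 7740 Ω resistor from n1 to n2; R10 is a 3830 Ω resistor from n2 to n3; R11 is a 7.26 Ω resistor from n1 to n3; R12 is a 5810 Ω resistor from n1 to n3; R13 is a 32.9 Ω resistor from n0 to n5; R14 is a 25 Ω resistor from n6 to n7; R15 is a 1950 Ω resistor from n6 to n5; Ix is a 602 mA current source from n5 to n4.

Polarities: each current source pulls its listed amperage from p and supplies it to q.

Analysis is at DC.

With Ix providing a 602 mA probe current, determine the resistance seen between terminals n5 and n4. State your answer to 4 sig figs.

R_eq = 1658. Ω

Element admittances at DC:
  Y(R1) = 0.0005155 S between n3,n1
  Y(R2) = 0.0004762 S between n4,n6
  Y(R3) = 0.0004785 S between n1,n3
  Y(R4) = 0.001431 S between n1,n7
  Y(R5) = 0.0001414 S between n0,n4
  Y(R6) = 0.01842 S between n5,n2
  Y(R7) = 0.04098 S between n5,n0
  Y(R8) = 0.02257 S between n0,n6
  Y(R9) = 0.0001292 S between n1,n2
  Y(R10) = 0.0002611 S between n2,n3
  Y(R11) = 0.1377 S between n1,n3
  Y(R12) = 0.0001721 S between n1,n3
  Y(R13) = 0.03040 S between n0,n5
  Y(R14) = 0.04000 S between n6,n7
  Y(R15) = 0.0005128 S between n6,n5
  Ix: injects 0.602 A into n4 (from n5)
Assemble and solve the 7×7 MNA system:
  V(n1)=13.50  V(n2)=-7.672  V(n3)=13.46  V(n4)=989.7  V(n5)=-8.120  V(n6)=19.47  V(n7)=19.27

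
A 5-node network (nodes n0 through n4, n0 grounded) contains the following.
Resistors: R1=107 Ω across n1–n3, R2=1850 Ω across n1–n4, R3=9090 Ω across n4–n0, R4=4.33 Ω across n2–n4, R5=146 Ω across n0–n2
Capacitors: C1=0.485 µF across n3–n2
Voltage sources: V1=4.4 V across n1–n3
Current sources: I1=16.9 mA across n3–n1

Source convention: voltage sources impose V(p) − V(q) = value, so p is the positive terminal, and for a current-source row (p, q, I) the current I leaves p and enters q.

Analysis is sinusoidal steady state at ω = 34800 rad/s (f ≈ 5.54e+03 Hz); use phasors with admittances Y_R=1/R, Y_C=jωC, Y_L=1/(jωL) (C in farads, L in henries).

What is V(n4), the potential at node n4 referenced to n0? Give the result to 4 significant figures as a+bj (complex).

0.01010+0.0003226j V

Element admittances at ω=34800 rad/s:
  Y(R1) = 0.009346+0.000j S between n1,n3
  Y(R2) = 0.0005405+0.000j S between n1,n4
  Y(R3) = 0.0001100+0.000j S between n4,n0
  Y(R4) = 0.2309+0.000j S between n2,n4
  Y(R5) = 0.006849+0.000j S between n0,n2
  Y(C1) = 0.000+0.01688j S between n3,n2
  V1: constraint V(n1)−V(n3) = 4.4
  I1: injects 0.0169 A into n1 (from n3)
Assemble and solve the 5×5 MNA system:
  V(n1)=4.395+0.1404j  V(n2)=-0.0001622-5.182e-06j  V(n3)=-0.004650+0.1404j  V(n4)=0.01010+0.0003226j
  i(V1)=-0.02659-7.574e-05j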